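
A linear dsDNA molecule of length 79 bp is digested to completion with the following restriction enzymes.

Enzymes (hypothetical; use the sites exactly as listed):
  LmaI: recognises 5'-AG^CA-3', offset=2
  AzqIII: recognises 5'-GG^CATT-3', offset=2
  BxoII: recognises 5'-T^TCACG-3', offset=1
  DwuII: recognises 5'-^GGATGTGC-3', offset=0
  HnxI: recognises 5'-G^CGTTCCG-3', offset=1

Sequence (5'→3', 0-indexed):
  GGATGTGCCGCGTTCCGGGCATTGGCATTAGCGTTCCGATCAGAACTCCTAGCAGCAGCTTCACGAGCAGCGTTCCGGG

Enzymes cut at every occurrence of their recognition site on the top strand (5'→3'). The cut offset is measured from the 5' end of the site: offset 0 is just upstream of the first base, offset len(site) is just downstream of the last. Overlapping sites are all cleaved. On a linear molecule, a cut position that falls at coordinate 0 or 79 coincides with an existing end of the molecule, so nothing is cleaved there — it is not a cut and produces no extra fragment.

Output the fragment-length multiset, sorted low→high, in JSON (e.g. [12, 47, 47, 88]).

Site scan:
  LmaI AGCA/2: at [50, 53, 65] ⇒ [52, 55, 67]
  AzqIII GGCATT/2: at [17, 23] ⇒ [19, 25]
  BxoII TTCACG/1: at [59] ⇒ [60]
  DwuII GGATGTGC/0: at [0] ⇒ [] (position 0 is a terminus of the linear molecule — no cut)
  HnxI GCGTTCCG/1: at [9, 30, 69] ⇒ [10, 31, 70]

All cut coordinates (distinct, sorted): [10, 19, 25, 31, 52, 55, 60, 67, 70]

Fragments:
  [0,10): 10 bp
  [10,19): 9 bp
  [19,25): 6 bp
  [25,31): 6 bp
  [31,52): 21 bp
  [52,55): 3 bp
  [55,60): 5 bp
  [60,67): 7 bp
  [67,70): 3 bp
  [70,79): 9 bp

[3,3,5,6,6,7,9,9,10,21]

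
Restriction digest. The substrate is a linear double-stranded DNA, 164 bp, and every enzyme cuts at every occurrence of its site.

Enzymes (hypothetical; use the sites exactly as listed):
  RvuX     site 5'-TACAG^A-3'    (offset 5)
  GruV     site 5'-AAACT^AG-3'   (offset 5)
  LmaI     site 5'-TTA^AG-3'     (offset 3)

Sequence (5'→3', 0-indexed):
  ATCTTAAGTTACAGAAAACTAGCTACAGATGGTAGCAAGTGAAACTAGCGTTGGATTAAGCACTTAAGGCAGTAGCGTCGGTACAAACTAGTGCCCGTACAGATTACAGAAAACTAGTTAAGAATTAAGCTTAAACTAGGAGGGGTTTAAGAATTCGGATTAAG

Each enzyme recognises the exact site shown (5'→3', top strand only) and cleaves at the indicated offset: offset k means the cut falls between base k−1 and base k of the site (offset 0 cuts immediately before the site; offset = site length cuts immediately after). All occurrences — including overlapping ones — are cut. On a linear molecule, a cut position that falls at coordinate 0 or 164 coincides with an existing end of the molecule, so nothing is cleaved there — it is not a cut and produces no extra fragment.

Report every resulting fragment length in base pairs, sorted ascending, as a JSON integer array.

Scan for sites:
  RvuX (TACAGA, off=5): starts [9, 23, 97, 104] → cuts [14, 28, 102, 109]
  GruV (AAACTAG, off=5): starts [15, 41, 84, 110, 132] → cuts [20, 46, 89, 115, 137]
  LmaI (TTAAG, off=3): starts [3, 55, 63, 117, 124, 146, 159] → cuts [6, 58, 66, 120, 127, 149, 162]

Pooled cuts: [6, 14, 20, 28, 46, 58, 66, 89, 102, 109, 115, 120, 127, 137, 149, 162]

Fragments:
  [0,6): 6 bp
  [6,14): 8 bp
  [14,20): 6 bp
  [20,28): 8 bp
  [28,46): 18 bp
  [46,58): 12 bp
  [58,66): 8 bp
  [66,89): 23 bp
  [89,102): 13 bp
  [102,109): 7 bp
  [109,115): 6 bp
  [115,120): 5 bp
  [120,127): 7 bp
  [127,137): 10 bp
  [137,149): 12 bp
  [149,162): 13 bp
  [162,164): 2 bp

[2,5,6,6,6,7,7,8,8,8,10,12,12,13,13,18,23]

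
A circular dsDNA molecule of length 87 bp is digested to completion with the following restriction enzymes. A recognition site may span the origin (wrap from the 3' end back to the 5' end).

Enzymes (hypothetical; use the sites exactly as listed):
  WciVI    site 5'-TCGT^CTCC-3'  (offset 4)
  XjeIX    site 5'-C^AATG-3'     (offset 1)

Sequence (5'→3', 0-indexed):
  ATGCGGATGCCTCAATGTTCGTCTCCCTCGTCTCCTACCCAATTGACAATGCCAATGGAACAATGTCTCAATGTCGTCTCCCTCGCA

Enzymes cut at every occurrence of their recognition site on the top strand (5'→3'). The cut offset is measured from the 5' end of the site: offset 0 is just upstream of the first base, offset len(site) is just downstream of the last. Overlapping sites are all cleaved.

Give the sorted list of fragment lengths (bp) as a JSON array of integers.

Site scan:
  WciVI TCGTCTCC/4: at [18, 27, 73] ⇒ [22, 31, 77]
  XjeIX CAATG/1: at [12, 46, 52, 60, 68, 85] ⇒ [13, 47, 53, 61, 69, 86]

All cut coordinates (distinct, sorted): [13, 22, 31, 47, 53, 61, 69, 77, 86]

Fragments:
  13→22: 9 bp
  22→31: 9 bp
  31→47: 16 bp
  47→53: 6 bp
  53→61: 8 bp
  61→69: 8 bp
  69→77: 8 bp
  77→86: 9 bp
  86→13 (wrap): 87-86+13 = 14 bp

[6,8,8,8,9,9,9,14,16]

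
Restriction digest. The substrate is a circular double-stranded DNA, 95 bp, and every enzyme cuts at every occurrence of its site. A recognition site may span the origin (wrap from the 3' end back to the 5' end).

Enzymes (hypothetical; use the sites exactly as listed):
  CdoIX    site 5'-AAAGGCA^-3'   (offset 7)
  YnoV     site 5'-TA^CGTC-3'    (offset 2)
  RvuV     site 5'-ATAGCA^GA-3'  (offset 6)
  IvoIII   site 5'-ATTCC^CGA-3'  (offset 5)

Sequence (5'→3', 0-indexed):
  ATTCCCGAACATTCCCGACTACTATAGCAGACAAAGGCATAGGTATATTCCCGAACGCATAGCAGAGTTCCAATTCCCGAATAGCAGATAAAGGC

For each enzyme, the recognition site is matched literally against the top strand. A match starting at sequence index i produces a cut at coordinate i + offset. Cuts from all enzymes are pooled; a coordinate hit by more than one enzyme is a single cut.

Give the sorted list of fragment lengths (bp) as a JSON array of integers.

[4,9,10,10,10,12,13,13,14]

Site scan:
  CdoIX AAAGGCA/7: at [32, 89] ⇒ [1, 39]
  YnoV (TACGTC, off=2): no sites
  RvuV ATAGCAGA/6: at [23, 58, 80] ⇒ [29, 64, 86]
  IvoIII ATTCCCGA/5: at [0, 10, 46, 72] ⇒ [5, 15, 51, 77]

Pooled cuts: [1, 5, 15, 29, 39, 51, 64, 77, 86]

Fragment lengths:
  1→5: 4 bp
  5→15: 10 bp
  15→29: 14 bp
  29→39: 10 bp
  39→51: 12 bp
  51→64: 13 bp
  64→77: 13 bp
  77→86: 9 bp
  86→1 (wrap): 95-86+1 = 10 bp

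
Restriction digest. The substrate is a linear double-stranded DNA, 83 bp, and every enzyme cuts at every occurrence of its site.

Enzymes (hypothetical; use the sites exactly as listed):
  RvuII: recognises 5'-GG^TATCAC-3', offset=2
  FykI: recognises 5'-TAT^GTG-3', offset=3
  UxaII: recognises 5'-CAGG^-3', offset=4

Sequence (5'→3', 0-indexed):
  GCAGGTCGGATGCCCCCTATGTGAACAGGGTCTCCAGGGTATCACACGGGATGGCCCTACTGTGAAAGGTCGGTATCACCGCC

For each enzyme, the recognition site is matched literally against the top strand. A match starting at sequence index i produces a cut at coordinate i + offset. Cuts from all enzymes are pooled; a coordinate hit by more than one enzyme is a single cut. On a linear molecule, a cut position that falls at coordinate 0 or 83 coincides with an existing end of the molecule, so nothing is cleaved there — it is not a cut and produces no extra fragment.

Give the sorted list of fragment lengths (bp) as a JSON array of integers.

[1,5,9,9,10,15,34]

Site scan:
  RvuII (GGTATCAC, off=2): starts [37, 71] → cuts [39, 73]
  FykI (TATGTG, off=3): starts [17] → cuts [20]
  UxaII (CAGG, off=4): starts [1, 25, 34] → cuts [5, 29, 38]

Pooled cuts: [5, 20, 29, 38, 39, 73]

Fragments:
  [0,5): 5 bp
  [5,20): 15 bp
  [20,29): 9 bp
  [29,38): 9 bp
  [38,39): 1 bp
  [39,73): 34 bp
  [73,83): 10 bp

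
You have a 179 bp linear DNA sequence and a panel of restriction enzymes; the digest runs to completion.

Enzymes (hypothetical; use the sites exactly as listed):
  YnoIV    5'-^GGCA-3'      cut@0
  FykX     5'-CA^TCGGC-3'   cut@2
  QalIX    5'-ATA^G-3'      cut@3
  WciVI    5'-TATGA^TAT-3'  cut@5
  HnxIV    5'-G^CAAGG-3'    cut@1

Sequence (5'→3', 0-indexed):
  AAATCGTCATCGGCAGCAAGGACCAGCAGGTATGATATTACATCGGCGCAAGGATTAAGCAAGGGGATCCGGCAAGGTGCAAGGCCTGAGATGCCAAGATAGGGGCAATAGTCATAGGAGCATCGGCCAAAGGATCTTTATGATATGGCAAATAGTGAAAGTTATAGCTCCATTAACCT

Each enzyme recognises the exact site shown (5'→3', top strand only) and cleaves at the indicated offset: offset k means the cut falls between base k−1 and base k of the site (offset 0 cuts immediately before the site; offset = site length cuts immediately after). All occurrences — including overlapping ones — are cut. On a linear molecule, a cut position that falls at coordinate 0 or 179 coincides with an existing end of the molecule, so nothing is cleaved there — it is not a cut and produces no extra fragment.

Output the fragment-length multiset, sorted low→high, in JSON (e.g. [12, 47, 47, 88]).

Scan for sites:
  YnoIV (GGCA, off=0): starts [11, 70, 103, 146] → cuts [11, 70, 103, 146]
  FykX (CATCGGC, off=2): starts [7, 40, 120] → cuts [9, 42, 122]
  QalIX (ATAG, off=3): starts [98, 107, 113, 151, 163] → cuts [101, 110, 116, 154, 166]
  WciVI (TATGATAT, off=5): starts [30, 138] → cuts [35, 143]
  HnxIV (GCAAGG, off=1): starts [15, 47, 58, 71, 78] → cuts [16, 48, 59, 72, 79]

Pooled cuts: [9, 11, 16, 35, 42, 48, 59, 70, 72, 79, 101, 103, 110, 116, 122, 143, 146, 154, 166]

Fragments:
  [0,9): 9 bp
  [9,11): 2 bp
  [11,16): 5 bp
  [16,35): 19 bp
  [35,42): 7 bp
  [42,48): 6 bp
  [48,59): 11 bp
  [59,70): 11 bp
  [70,72): 2 bp
  [72,79): 7 bp
  [79,101): 22 bp
  [101,103): 2 bp
  [103,110): 7 bp
  [110,116): 6 bp
  [116,122): 6 bp
  [122,143): 21 bp
  [143,146): 3 bp
  [146,154): 8 bp
  [154,166): 12 bp
  [166,179): 13 bp

[2,2,2,3,5,6,6,6,7,7,7,8,9,11,11,12,13,19,21,22]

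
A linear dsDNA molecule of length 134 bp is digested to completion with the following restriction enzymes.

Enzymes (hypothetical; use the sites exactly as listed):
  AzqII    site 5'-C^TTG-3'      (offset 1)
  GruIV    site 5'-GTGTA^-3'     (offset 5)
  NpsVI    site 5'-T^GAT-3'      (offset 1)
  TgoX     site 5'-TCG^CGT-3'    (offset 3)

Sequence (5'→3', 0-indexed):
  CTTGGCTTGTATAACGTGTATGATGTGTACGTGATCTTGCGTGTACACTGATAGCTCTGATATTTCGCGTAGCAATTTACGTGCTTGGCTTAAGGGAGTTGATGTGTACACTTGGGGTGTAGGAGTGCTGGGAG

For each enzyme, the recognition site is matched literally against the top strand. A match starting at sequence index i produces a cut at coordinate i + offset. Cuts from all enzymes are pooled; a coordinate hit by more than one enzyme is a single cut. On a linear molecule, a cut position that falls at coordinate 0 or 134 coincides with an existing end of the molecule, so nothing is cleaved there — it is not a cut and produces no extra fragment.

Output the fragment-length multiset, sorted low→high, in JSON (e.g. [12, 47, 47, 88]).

Per-enzyme occurrences:
  AzqII (CTTG, off=1): starts [0, 5, 35, 83, 110] → cuts [1, 6, 36, 84, 111]
  GruIV (GTGTA, off=5): starts [15, 24, 40, 103, 116] → cuts [20, 29, 45, 108, 121]
  NpsVI (TGAT, off=1): starts [20, 31, 48, 57, 99] → cuts [21, 32, 49, 58, 100]
  TgoX (TCGCGT, off=3): starts [64] → cuts [67]

Pooled cuts: [1, 6, 20, 21, 29, 32, 36, 45, 49, 58, 67, 84, 100, 108, 111, 121]

Fragments:
  [0,1): 1 bp
  [1,6): 5 bp
  [6,20): 14 bp
  [20,21): 1 bp
  [21,29): 8 bp
  [29,32): 3 bp
  [32,36): 4 bp
  [36,45): 9 bp
  [45,49): 4 bp
  [49,58): 9 bp
  [58,67): 9 bp
  [67,84): 17 bp
  [84,100): 16 bp
  [100,108): 8 bp
  [108,111): 3 bp
  [111,121): 10 bp
  [121,134): 13 bp

[1,1,3,3,4,4,5,8,8,9,9,9,10,13,14,16,17]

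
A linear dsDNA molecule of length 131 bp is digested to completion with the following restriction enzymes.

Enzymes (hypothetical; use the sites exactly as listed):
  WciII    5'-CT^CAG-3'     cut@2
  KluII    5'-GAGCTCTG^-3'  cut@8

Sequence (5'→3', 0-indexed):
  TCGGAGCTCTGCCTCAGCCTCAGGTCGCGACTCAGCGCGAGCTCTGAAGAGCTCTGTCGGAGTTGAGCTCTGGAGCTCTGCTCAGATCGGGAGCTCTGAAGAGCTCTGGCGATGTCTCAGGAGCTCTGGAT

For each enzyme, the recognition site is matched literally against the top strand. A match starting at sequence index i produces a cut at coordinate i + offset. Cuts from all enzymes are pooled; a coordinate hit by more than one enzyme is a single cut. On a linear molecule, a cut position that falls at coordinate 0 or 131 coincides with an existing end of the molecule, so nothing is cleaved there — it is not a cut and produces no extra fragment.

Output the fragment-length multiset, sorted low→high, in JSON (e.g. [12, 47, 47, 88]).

[2,3,3,6,8,9,10,10,11,11,12,14,16,16]

Per-enzyme occurrences:
  WciII CTCAG/2: at [12, 18, 30, 80, 115] ⇒ [14, 20, 32, 82, 117]
  KluII GAGCTCTG/8: at [3, 38, 48, 64, 72, 90, 100, 120] ⇒ [11, 46, 56, 72, 80, 98, 108, 128]

Pooled cuts: [11, 14, 20, 32, 46, 56, 72, 80, 82, 98, 108, 117, 128]

Fragment lengths:
  [0,11): 11 bp
  [11,14): 3 bp
  [14,20): 6 bp
  [20,32): 12 bp
  [32,46): 14 bp
  [46,56): 10 bp
  [56,72): 16 bp
  [72,80): 8 bp
  [80,82): 2 bp
  [82,98): 16 bp
  [98,108): 10 bp
  [108,117): 9 bp
  [117,128): 11 bp
  [128,131): 3 bp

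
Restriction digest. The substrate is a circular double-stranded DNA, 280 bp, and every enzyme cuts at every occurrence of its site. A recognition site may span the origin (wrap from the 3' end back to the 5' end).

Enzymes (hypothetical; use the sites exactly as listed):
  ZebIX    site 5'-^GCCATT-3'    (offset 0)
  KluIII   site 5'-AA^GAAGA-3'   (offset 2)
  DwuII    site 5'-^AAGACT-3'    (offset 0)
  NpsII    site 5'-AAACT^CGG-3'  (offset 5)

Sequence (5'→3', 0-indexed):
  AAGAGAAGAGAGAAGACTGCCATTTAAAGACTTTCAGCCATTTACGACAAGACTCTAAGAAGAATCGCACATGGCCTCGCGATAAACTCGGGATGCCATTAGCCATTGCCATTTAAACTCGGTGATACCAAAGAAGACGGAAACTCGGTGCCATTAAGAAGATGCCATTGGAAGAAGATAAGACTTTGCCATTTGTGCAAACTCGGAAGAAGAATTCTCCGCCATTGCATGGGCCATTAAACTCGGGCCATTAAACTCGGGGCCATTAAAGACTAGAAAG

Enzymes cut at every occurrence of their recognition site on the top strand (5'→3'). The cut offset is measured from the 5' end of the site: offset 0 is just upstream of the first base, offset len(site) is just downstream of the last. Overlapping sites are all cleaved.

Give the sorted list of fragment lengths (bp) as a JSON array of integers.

[3,4,4,5,6,6,6,6,6,7,7,8,8,8,10,10,10,11,11,11,12,12,12,12,13,13,13,16,30]

Per-enzyme occurrences:
  ZebIX GCCATT/0: at [18, 36, 94, 101, 107, 149, 163, 187, 220, 232, 246, 261] ⇒ [18, 36, 94, 101, 107, 149, 163, 187, 220, 232, 246, 261]
  KluIII AAGAAGA/2: at [56, 130, 155, 171, 206, 277] ⇒ [58, 132, 157, 173, 208, 279]
  DwuII AAGACT/0: at [12, 26, 48, 179, 268] ⇒ [12, 26, 48, 179, 268]
  NpsII AAACTCGG/5: at [83, 114, 140, 198, 238, 252] ⇒ [88, 119, 145, 203, 243, 257]

All cut coordinates (distinct, sorted): [12, 18, 26, 36, 48, 58, 88, 94, 101, 107, 119, 132, 145, 149, 157, 163, 173, 179, 187, 203, 208, 220, 232, 243, 246, 257, 261, 268, 279]

Fragments:
  12→18: 6 bp
  18→26: 8 bp
  26→36: 10 bp
  36→48: 12 bp
  48→58: 10 bp
  58→88: 30 bp
  88→94: 6 bp
  94→101: 7 bp
  101→107: 6 bp
  107→119: 12 bp
  119→132: 13 bp
  132→145: 13 bp
  145→149: 4 bp
  149→157: 8 bp
  157→163: 6 bp
  163→173: 10 bp
  173→179: 6 bp
  179→187: 8 bp
  187→203: 16 bp
  203→208: 5 bp
  208→220: 12 bp
  220→232: 12 bp
  232→243: 11 bp
  243→246: 3 bp
  246→257: 11 bp
  257→261: 4 bp
  261→268: 7 bp
  268→279: 11 bp
  279→12 (wrap): 280-279+12 = 13 bp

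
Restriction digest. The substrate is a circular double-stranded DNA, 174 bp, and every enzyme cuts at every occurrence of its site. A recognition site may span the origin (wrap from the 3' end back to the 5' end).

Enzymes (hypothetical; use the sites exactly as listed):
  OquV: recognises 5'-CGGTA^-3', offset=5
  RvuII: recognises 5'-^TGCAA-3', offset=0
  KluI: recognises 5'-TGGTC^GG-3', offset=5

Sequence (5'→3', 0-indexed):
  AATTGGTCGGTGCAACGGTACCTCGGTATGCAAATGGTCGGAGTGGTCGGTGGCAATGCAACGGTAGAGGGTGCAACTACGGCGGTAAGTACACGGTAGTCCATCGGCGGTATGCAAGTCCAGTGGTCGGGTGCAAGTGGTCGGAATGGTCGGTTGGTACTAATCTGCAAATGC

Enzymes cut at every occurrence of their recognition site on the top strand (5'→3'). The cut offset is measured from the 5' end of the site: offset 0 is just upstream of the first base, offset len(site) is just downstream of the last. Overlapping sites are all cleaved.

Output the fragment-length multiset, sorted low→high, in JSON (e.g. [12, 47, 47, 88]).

Site scan:
  OquV CGGTA/5: at [15, 23, 61, 82, 93, 107] ⇒ [20, 28, 66, 87, 98, 112]
  RvuII TGCAA/0: at [10, 28, 56, 71, 112, 131, 165, 171] ⇒ [10, 28, 56, 71, 112, 131, 165, 171]
  KluI TGGTCGG/5: at [3, 34, 43, 123, 137, 146] ⇒ [8, 39, 48, 128, 142, 151]

All cut coordinates (distinct, sorted): [8, 10, 20, 28, 39, 48, 56, 66, 71, 87, 98, 112, 128, 131, 142, 151, 165, 171]

Fragment lengths:
  8→10: 2 bp
  10→20: 10 bp
  20→28: 8 bp
  28→39: 11 bp
  39→48: 9 bp
  48→56: 8 bp
  56→66: 10 bp
  66→71: 5 bp
  71→87: 16 bp
  87→98: 11 bp
  98→112: 14 bp
  112→128: 16 bp
  128→131: 3 bp
  131→142: 11 bp
  142→151: 9 bp
  151→165: 14 bp
  165→171: 6 bp
  171→8 (wrap): 174-171+8 = 11 bp

[2,3,5,6,8,8,9,9,10,10,11,11,11,11,14,14,16,16]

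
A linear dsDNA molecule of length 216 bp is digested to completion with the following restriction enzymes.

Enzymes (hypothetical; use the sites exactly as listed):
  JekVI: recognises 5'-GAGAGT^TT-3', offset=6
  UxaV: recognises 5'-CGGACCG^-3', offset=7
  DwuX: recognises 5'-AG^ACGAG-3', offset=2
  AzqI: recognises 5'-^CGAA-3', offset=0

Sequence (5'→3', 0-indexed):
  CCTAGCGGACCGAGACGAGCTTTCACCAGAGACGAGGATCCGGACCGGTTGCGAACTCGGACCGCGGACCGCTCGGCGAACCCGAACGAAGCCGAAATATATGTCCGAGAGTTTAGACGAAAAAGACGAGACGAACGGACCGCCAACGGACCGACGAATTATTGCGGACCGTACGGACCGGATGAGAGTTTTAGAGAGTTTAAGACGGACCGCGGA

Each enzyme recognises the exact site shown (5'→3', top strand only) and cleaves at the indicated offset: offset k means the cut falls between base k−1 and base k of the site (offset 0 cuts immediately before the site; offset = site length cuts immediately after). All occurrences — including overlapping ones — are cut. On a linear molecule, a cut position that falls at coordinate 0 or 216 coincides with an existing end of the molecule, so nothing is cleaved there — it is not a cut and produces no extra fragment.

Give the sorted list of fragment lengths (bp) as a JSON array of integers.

Per-enzyme occurrences:
  JekVI GAGAGTTT/6: at [106, 183, 193] ⇒ [112, 189, 199]
  UxaV CGGACCG/7: at [5, 40, 57, 64, 135, 146, 164, 173, 205] ⇒ [12, 47, 64, 71, 142, 153, 171, 180, 212]
  DwuX AGACGAG/2: at [12, 29, 123] ⇒ [14, 31, 125]
  AzqI CGAA/0: at [51, 76, 82, 86, 92, 117, 131, 154] ⇒ [51, 76, 82, 86, 92, 117, 131, 154]

Pooled cuts: [12, 14, 31, 47, 51, 64, 71, 76, 82, 86, 92, 112, 117, 125, 131, 142, 153, 154, 171, 180, 189, 199, 212]

Fragment lengths:
  [0,12): 12 bp
  [12,14): 2 bp
  [14,31): 17 bp
  [31,47): 16 bp
  [47,51): 4 bp
  [51,64): 13 bp
  [64,71): 7 bp
  [71,76): 5 bp
  [76,82): 6 bp
  [82,86): 4 bp
  [86,92): 6 bp
  [92,112): 20 bp
  [112,117): 5 bp
  [117,125): 8 bp
  [125,131): 6 bp
  [131,142): 11 bp
  [142,153): 11 bp
  [153,154): 1 bp
  [154,171): 17 bp
  [171,180): 9 bp
  [180,189): 9 bp
  [189,199): 10 bp
  [199,212): 13 bp
  [212,216): 4 bp

[1,2,4,4,4,5,5,6,6,6,7,8,9,9,10,11,11,12,13,13,16,17,17,20]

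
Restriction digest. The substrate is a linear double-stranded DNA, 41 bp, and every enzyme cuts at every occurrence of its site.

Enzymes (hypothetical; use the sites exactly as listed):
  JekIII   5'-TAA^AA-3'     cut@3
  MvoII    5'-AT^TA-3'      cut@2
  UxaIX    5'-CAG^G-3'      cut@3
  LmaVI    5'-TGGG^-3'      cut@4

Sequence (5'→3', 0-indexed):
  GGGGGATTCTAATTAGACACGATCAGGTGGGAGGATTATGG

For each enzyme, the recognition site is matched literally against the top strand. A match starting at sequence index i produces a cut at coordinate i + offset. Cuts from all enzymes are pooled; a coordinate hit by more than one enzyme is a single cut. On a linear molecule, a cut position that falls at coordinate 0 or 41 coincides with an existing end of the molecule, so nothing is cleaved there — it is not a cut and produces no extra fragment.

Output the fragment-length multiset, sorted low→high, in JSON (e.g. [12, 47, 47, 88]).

Per-enzyme occurrences:
  JekIII (TAAAA, off=3): no sites
  MvoII (ATTA, off=2): starts [11, 34] → cuts [13, 36]
  UxaIX (CAGG, off=3): starts [23] → cuts [26]
  LmaVI (TGGG, off=4): starts [27] → cuts [31]

All cut coordinates (distinct, sorted): [13, 26, 31, 36]

Fragment lengths:
  [0,13): 13 bp
  [13,26): 13 bp
  [26,31): 5 bp
  [31,36): 5 bp
  [36,41): 5 bp

[5,5,5,13,13]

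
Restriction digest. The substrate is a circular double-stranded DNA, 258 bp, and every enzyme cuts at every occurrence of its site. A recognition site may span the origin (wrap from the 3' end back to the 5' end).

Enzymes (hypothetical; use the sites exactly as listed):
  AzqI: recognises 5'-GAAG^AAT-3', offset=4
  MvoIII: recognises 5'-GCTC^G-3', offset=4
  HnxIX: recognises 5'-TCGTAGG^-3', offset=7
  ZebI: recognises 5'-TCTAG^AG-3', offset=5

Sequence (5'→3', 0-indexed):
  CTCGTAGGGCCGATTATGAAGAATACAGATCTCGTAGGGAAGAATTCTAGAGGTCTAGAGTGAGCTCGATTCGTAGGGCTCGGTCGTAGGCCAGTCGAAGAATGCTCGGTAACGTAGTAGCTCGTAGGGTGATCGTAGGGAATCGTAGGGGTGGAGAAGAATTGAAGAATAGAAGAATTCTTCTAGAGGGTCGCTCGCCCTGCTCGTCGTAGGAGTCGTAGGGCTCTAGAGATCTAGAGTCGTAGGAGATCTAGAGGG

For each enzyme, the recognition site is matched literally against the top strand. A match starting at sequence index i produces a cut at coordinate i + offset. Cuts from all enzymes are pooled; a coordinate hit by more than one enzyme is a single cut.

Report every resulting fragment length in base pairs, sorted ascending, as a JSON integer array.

[4,4,5,5,7,7,7,8,8,8,8,8,8,8,9,9,9,9,9,10,10,10,10,10,11,11,13,16,17]

Site scan:
  AzqI GAAGAAT/4: at [17, 38, 96, 155, 163, 171] ⇒ [21, 42, 100, 159, 167, 175]
  MvoIII GCTCG/4: at [63, 77, 103, 119, 192, 201, 257] ⇒ [3, 67, 81, 107, 123, 196, 205]
  HnxIX TCGTAGG/7: at [1, 31, 70, 83, 121, 132, 142, 206, 215, 239] ⇒ [8, 38, 77, 90, 128, 139, 149, 213, 222, 246]
  ZebI TCTAGAG/5: at [45, 53, 181, 224, 232, 249] ⇒ [50, 58, 186, 229, 237, 254]

All cut coordinates (distinct, sorted): [3, 8, 21, 38, 42, 50, 58, 67, 77, 81, 90, 100, 107, 123, 128, 139, 149, 159, 167, 175, 186, 196, 205, 213, 222, 229, 237, 246, 254]

Fragment lengths:
  3→8: 5 bp
  8→21: 13 bp
  21→38: 17 bp
  38→42: 4 bp
  42→50: 8 bp
  50→58: 8 bp
  58→67: 9 bp
  67→77: 10 bp
  77→81: 4 bp
  81→90: 9 bp
  90→100: 10 bp
  100→107: 7 bp
  107→123: 16 bp
  123→128: 5 bp
  128→139: 11 bp
  139→149: 10 bp
  149→159: 10 bp
  159→167: 8 bp
  167→175: 8 bp
  175→186: 11 bp
  186→196: 10 bp
  196→205: 9 bp
  205→213: 8 bp
  213→222: 9 bp
  222→229: 7 bp
  229→237: 8 bp
  237→246: 9 bp
  246→254: 8 bp
  254→3 (wrap): 258-254+3 = 7 bp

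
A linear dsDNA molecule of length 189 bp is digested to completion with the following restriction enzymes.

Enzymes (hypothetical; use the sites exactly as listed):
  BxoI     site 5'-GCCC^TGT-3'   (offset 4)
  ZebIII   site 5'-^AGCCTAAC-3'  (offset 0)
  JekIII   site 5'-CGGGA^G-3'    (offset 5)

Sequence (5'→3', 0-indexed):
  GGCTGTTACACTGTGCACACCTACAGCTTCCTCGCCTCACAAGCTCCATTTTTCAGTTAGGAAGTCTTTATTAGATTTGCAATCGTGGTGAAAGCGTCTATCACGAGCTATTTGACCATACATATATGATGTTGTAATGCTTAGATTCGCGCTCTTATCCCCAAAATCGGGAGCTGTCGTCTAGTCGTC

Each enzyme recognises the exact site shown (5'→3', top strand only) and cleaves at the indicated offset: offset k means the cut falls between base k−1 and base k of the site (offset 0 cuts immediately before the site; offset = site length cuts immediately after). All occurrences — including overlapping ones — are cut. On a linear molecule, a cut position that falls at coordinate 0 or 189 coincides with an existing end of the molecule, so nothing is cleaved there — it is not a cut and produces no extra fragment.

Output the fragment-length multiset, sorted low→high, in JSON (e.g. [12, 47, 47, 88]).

Scan for sites:
  BxoI (GCCCTGT, off=4): no sites
  ZebIII (AGCCTAAC, off=0): no sites
  JekIII (CGGGAG, off=5): starts [167] → cuts [172]

Pooled cuts: [172]

Fragments:
  [0,172): 172 bp
  [172,189): 17 bp

[17,172]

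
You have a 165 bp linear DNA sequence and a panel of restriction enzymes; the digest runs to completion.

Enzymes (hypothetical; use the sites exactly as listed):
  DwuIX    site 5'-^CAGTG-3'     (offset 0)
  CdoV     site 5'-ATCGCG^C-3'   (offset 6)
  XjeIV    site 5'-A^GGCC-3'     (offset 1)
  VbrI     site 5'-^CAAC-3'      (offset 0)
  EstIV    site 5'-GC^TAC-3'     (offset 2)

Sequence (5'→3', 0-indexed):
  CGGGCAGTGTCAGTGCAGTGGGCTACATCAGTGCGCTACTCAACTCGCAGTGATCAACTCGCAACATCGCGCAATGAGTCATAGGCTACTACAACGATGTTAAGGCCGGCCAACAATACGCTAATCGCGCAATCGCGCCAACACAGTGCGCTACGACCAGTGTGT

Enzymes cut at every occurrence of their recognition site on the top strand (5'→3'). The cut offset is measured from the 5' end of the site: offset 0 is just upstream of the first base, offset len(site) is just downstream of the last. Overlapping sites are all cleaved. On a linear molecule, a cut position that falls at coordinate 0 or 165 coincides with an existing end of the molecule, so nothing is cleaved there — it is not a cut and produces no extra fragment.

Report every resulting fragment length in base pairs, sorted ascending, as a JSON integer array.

Per-enzyme occurrences:
  DwuIX CAGTG/0: at [4, 10, 15, 28, 47, 143, 157] ⇒ [4, 10, 15, 28, 47, 143, 157]
  CdoV ATCGCGC/6: at [65, 123, 131] ⇒ [71, 129, 137]
  XjeIV AGGCC/1: at [102] ⇒ [103]
  VbrI CAAC/0: at [40, 54, 61, 91, 110, 138] ⇒ [40, 54, 61, 91, 110, 138]
  EstIV GCTAC/2: at [21, 34, 84, 149] ⇒ [23, 36, 86, 151]

Pooled cuts: [4, 10, 15, 23, 28, 36, 40, 47, 54, 61, 71, 86, 91, 103, 110, 129, 137, 138, 143, 151, 157]

Fragments:
  [0,4): 4 bp
  [4,10): 6 bp
  [10,15): 5 bp
  [15,23): 8 bp
  [23,28): 5 bp
  [28,36): 8 bp
  [36,40): 4 bp
  [40,47): 7 bp
  [47,54): 7 bp
  [54,61): 7 bp
  [61,71): 10 bp
  [71,86): 15 bp
  [86,91): 5 bp
  [91,103): 12 bp
  [103,110): 7 bp
  [110,129): 19 bp
  [129,137): 8 bp
  [137,138): 1 bp
  [138,143): 5 bp
  [143,151): 8 bp
  [151,157): 6 bp
  [157,165): 8 bp

[1,4,4,5,5,5,5,6,6,7,7,7,7,8,8,8,8,8,10,12,15,19]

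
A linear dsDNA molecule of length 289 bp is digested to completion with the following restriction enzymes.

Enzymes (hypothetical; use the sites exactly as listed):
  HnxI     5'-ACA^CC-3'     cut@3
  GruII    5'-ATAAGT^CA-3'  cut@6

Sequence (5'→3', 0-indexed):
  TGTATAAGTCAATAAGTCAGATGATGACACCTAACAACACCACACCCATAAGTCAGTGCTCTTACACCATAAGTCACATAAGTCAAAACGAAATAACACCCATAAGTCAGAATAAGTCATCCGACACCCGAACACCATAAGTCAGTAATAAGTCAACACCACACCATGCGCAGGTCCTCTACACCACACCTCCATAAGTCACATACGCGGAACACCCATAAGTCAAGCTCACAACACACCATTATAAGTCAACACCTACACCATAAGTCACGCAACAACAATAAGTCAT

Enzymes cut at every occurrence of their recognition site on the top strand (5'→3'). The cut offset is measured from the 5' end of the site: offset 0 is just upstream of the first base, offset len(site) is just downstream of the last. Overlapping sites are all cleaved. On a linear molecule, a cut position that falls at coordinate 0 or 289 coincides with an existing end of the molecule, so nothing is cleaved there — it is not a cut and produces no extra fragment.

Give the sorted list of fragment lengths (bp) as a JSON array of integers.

Per-enzyme occurrences:
  HnxI (ACACC, off=3): starts [26, 36, 41, 63, 95, 123, 131, 155, 160, 180, 185, 211, 235, 251, 257] → cuts [29, 39, 44, 66, 98, 126, 134, 158, 163, 183, 188, 214, 238, 254, 260]
  GruII (ATAAGTCA, off=6): starts [3, 11, 47, 68, 77, 101, 111, 136, 147, 193, 217, 243, 262, 280] → cuts [9, 17, 53, 74, 83, 107, 117, 142, 153, 199, 223, 249, 268, 286]

Pooled cuts: [9, 17, 29, 39, 44, 53, 66, 74, 83, 98, 107, 117, 126, 134, 142, 153, 158, 163, 183, 188, 199, 214, 223, 238, 249, 254, 260, 268, 286]

Fragments:
  [0,9): 9 bp
  [9,17): 8 bp
  [17,29): 12 bp
  [29,39): 10 bp
  [39,44): 5 bp
  [44,53): 9 bp
  [53,66): 13 bp
  [66,74): 8 bp
  [74,83): 9 bp
  [83,98): 15 bp
  [98,107): 9 bp
  [107,117): 10 bp
  [117,126): 9 bp
  [126,134): 8 bp
  [134,142): 8 bp
  [142,153): 11 bp
  [153,158): 5 bp
  [158,163): 5 bp
  [163,183): 20 bp
  [183,188): 5 bp
  [188,199): 11 bp
  [199,214): 15 bp
  [214,223): 9 bp
  [223,238): 15 bp
  [238,249): 11 bp
  [249,254): 5 bp
  [254,260): 6 bp
  [260,268): 8 bp
  [268,286): 18 bp
  [286,289): 3 bp

[3,5,5,5,5,5,6,8,8,8,8,8,9,9,9,9,9,9,10,10,11,11,11,12,13,15,15,15,18,20]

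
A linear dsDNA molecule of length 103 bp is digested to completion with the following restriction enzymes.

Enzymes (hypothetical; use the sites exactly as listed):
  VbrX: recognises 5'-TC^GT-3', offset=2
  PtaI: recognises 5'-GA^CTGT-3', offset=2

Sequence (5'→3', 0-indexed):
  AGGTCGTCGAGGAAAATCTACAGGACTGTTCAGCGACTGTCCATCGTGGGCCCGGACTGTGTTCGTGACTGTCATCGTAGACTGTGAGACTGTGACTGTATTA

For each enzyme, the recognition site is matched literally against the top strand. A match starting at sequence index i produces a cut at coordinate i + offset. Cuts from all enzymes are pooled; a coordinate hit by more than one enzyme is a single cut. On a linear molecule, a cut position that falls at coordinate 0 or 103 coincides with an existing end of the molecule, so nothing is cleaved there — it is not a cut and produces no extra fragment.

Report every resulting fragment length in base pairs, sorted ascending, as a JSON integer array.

Per-enzyme occurrences:
  VbrX TCGT/2: at [3, 43, 62, 74] ⇒ [5, 45, 64, 76]
  PtaI GACTGT/2: at [23, 34, 54, 66, 79, 87, 93] ⇒ [25, 36, 56, 68, 81, 89, 95]

Pooled cuts: [5, 25, 36, 45, 56, 64, 68, 76, 81, 89, 95]

Fragment lengths:
  [0,5): 5 bp
  [5,25): 20 bp
  [25,36): 11 bp
  [36,45): 9 bp
  [45,56): 11 bp
  [56,64): 8 bp
  [64,68): 4 bp
  [68,76): 8 bp
  [76,81): 5 bp
  [81,89): 8 bp
  [89,95): 6 bp
  [95,103): 8 bp

[4,5,5,6,8,8,8,8,9,11,11,20]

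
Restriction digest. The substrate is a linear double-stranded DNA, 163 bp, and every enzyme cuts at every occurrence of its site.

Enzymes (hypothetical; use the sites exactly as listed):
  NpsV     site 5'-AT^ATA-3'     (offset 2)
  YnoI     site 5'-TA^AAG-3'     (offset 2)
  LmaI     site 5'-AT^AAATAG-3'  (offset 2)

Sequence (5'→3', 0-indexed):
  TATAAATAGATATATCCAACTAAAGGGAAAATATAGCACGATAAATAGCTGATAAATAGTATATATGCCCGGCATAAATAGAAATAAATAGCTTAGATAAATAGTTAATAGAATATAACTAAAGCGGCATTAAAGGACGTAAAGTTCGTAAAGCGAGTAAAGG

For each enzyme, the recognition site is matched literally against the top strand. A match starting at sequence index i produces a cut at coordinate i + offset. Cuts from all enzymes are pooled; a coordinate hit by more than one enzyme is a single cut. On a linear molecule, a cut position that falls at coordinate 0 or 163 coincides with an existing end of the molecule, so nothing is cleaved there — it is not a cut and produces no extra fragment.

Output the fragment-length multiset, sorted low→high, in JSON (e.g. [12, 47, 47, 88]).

[3,4,7,8,9,9,9,9,10,10,10,11,11,11,13,13,16]

Scan for sites:
  NpsV ATATA/2: at [9, 30, 60, 112] ⇒ [11, 32, 62, 114]
  YnoI TAAAG/2: at [20, 119, 130, 139, 148, 157] ⇒ [22, 121, 132, 141, 150, 159]
  LmaI ATAAATAG/2: at [1, 40, 51, 73, 83, 96] ⇒ [3, 42, 53, 75, 85, 98]

All cut coordinates (distinct, sorted): [3, 11, 22, 32, 42, 53, 62, 75, 85, 98, 114, 121, 132, 141, 150, 159]

Fragments:
  [0,3): 3 bp
  [3,11): 8 bp
  [11,22): 11 bp
  [22,32): 10 bp
  [32,42): 10 bp
  [42,53): 11 bp
  [53,62): 9 bp
  [62,75): 13 bp
  [75,85): 10 bp
  [85,98): 13 bp
  [98,114): 16 bp
  [114,121): 7 bp
  [121,132): 11 bp
  [132,141): 9 bp
  [141,150): 9 bp
  [150,159): 9 bp
  [159,163): 4 bp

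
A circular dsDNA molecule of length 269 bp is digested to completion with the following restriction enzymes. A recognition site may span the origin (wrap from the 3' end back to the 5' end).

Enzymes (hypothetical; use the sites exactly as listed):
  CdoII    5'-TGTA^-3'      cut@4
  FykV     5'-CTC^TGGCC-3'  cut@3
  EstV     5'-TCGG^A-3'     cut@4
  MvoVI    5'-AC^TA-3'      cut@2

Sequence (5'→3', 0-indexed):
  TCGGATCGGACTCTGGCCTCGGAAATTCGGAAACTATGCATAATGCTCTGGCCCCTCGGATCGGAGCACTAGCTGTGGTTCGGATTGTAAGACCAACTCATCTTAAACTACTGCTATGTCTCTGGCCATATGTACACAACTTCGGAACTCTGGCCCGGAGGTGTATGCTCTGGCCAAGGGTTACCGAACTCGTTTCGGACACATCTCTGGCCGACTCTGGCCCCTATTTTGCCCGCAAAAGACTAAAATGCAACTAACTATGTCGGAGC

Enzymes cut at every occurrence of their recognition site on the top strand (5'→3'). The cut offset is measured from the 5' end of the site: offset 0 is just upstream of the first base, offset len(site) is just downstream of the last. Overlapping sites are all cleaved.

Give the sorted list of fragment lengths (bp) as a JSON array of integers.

Scan for sites:
  CdoII TGTA/4: at [85, 130, 161] ⇒ [89, 134, 165]
  FykV CTCTGGCC/3: at [10, 45, 119, 147, 167, 204, 214] ⇒ [13, 48, 122, 150, 170, 207, 217]
  EstV TCGGA/4: at [0, 5, 18, 26, 55, 60, 79, 141, 194, 262] ⇒ [4, 9, 22, 30, 59, 64, 83, 145, 198, 266]
  MvoVI ACTA/2: at [32, 67, 106, 241, 252, 256] ⇒ [34, 69, 108, 243, 254, 258]

All cut coordinates (distinct, sorted): [4, 9, 13, 22, 30, 34, 48, 59, 64, 69, 83, 89, 108, 122, 134, 145, 150, 165, 170, 198, 207, 217, 243, 254, 258, 266]

Fragments:
  4→9: 5 bp
  9→13: 4 bp
  13→22: 9 bp
  22→30: 8 bp
  30→34: 4 bp
  34→48: 14 bp
  48→59: 11 bp
  59→64: 5 bp
  64→69: 5 bp
  69→83: 14 bp
  83→89: 6 bp
  89→108: 19 bp
  108→122: 14 bp
  122→134: 12 bp
  134→145: 11 bp
  145→150: 5 bp
  150→165: 15 bp
  165→170: 5 bp
  170→198: 28 bp
  198→207: 9 bp
  207→217: 10 bp
  217→243: 26 bp
  243→254: 11 bp
  254→258: 4 bp
  258→266: 8 bp
  266→4 (wrap): 269-266+4 = 7 bp

[4,4,4,5,5,5,5,5,6,7,8,8,9,9,10,11,11,11,12,14,14,14,15,19,26,28]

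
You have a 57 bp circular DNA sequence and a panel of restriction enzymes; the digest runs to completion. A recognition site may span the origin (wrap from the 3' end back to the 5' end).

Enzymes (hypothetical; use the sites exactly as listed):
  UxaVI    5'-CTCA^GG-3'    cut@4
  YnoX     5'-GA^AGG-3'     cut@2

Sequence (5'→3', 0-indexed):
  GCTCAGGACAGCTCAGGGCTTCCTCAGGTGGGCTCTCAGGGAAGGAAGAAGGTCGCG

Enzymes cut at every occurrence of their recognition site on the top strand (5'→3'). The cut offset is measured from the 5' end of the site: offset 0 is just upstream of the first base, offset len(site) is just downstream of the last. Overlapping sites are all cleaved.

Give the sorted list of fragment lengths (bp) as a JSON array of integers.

Site scan:
  UxaVI (CTCAGG, off=4): starts [1, 11, 22, 34] → cuts [5, 15, 26, 38]
  YnoX (GAAGG, off=2): starts [40, 47] → cuts [42, 49]

All cut coordinates (distinct, sorted): [5, 15, 26, 38, 42, 49]

Fragment lengths:
  5→15: 10 bp
  15→26: 11 bp
  26→38: 12 bp
  38→42: 4 bp
  42→49: 7 bp
  49→5 (wrap): 57-49+5 = 13 bp

[4,7,10,11,12,13]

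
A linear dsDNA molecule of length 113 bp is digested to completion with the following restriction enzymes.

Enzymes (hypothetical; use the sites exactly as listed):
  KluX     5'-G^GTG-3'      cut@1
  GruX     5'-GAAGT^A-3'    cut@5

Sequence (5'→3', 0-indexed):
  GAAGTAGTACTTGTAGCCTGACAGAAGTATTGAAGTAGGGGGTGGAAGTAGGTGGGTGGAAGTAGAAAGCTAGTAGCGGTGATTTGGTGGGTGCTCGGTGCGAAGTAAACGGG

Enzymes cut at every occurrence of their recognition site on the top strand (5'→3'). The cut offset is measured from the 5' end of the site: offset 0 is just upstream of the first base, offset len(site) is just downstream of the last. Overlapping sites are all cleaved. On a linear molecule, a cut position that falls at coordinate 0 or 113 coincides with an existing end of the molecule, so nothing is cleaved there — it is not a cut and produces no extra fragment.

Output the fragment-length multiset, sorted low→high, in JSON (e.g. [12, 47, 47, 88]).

[2,4,4,5,5,7,7,8,8,8,8,9,15,23]

Scan for sites:
  KluX (GGTG, off=1): starts [40, 50, 54, 77, 85, 89, 96] → cuts [41, 51, 55, 78, 86, 90, 97]
  GruX (GAAGTA, off=5): starts [0, 23, 31, 44, 58, 101] → cuts [5, 28, 36, 49, 63, 106]

All cut coordinates (distinct, sorted): [5, 28, 36, 41, 49, 51, 55, 63, 78, 86, 90, 97, 106]

Fragments:
  [0,5): 5 bp
  [5,28): 23 bp
  [28,36): 8 bp
  [36,41): 5 bp
  [41,49): 8 bp
  [49,51): 2 bp
  [51,55): 4 bp
  [55,63): 8 bp
  [63,78): 15 bp
  [78,86): 8 bp
  [86,90): 4 bp
  [90,97): 7 bp
  [97,106): 9 bp
  [106,113): 7 bp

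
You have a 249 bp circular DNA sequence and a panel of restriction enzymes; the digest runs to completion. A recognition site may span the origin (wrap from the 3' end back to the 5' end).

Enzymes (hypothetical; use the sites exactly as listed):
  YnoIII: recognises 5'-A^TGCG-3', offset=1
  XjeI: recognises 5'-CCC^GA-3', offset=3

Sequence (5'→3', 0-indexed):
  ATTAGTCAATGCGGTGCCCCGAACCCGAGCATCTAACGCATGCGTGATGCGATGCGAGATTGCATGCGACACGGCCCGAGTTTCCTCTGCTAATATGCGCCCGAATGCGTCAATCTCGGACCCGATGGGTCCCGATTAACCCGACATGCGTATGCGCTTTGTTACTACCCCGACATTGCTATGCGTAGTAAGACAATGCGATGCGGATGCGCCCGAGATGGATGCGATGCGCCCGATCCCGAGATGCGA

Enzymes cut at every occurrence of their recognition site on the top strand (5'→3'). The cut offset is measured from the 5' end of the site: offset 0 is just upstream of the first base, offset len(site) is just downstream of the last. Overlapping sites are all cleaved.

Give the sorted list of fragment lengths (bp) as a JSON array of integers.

Scan for sites:
  YnoIII (ATGCG, off=1): starts [8, 39, 46, 51, 63, 94, 104, 145, 151, 180, 195, 200, 206, 221, 226, 243] → cuts [9, 40, 47, 52, 64, 95, 105, 146, 152, 181, 196, 201, 207, 222, 227, 244]
  XjeI (CCCGA, off=3): starts [17, 23, 74, 99, 120, 130, 139, 168, 211, 231, 237] → cuts [20, 26, 77, 102, 123, 133, 142, 171, 214, 234, 240]

All cut coordinates (distinct, sorted): [9, 20, 26, 40, 47, 52, 64, 77, 95, 102, 105, 123, 133, 142, 146, 152, 171, 181, 196, 201, 207, 214, 222, 227, 234, 240, 244]

Fragments:
  9→20: 11 bp
  20→26: 6 bp
  26→40: 14 bp
  40→47: 7 bp
  47→52: 5 bp
  52→64: 12 bp
  64→77: 13 bp
  77→95: 18 bp
  95→102: 7 bp
  102→105: 3 bp
  105→123: 18 bp
  123→133: 10 bp
  133→142: 9 bp
  142→146: 4 bp
  146→152: 6 bp
  152→171: 19 bp
  171→181: 10 bp
  181→196: 15 bp
  196→201: 5 bp
  201→207: 6 bp
  207→214: 7 bp
  214→222: 8 bp
  222→227: 5 bp
  227→234: 7 bp
  234→240: 6 bp
  240→244: 4 bp
  244→9 (wrap): 249-244+9 = 14 bp

[3,4,4,5,5,5,6,6,6,6,7,7,7,7,8,9,10,10,11,12,13,14,14,15,18,18,19]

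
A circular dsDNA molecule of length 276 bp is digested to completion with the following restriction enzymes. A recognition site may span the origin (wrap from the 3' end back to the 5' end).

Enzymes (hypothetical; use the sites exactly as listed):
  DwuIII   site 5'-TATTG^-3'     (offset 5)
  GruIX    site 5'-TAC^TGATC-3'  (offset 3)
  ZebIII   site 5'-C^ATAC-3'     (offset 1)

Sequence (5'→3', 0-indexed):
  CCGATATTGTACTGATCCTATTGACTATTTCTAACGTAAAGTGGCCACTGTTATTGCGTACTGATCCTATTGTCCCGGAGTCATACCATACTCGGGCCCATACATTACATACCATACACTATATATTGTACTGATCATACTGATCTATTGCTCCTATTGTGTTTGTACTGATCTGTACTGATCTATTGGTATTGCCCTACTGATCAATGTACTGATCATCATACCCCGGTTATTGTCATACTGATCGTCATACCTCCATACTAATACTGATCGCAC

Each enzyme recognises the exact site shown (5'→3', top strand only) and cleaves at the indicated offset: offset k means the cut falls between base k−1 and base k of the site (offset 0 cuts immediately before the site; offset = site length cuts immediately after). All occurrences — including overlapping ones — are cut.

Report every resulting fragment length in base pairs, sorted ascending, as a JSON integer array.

Scan for sites:
  DwuIII TATTG/5: at [4, 18, 51, 67, 123, 145, 154, 183, 189, 230] ⇒ [9, 23, 56, 72, 128, 150, 159, 188, 194, 235]
  GruIX TACTGATC/3: at [9, 58, 128, 137, 165, 175, 197, 209, 238, 264] ⇒ [12, 61, 131, 140, 168, 178, 200, 212, 241, 267]
  ZebIII CATAC/1: at [81, 86, 98, 107, 112, 135, 219, 236, 248, 256] ⇒ [82, 87, 99, 108, 113, 136, 220, 237, 249, 257]

Pooled cuts: [9, 12, 23, 56, 61, 72, 82, 87, 99, 108, 113, 128, 131, 136, 140, 150, 159, 168, 178, 188, 194, 200, 212, 220, 235, 237, 241, 249, 257, 267]

Fragments:
  9→12: 3 bp
  12→23: 11 bp
  23→56: 33 bp
  56→61: 5 bp
  61→72: 11 bp
  72→82: 10 bp
  82→87: 5 bp
  87→99: 12 bp
  99→108: 9 bp
  108→113: 5 bp
  113→128: 15 bp
  128→131: 3 bp
  131→136: 5 bp
  136→140: 4 bp
  140→150: 10 bp
  150→159: 9 bp
  159→168: 9 bp
  168→178: 10 bp
  178→188: 10 bp
  188→194: 6 bp
  194→200: 6 bp
  200→212: 12 bp
  212→220: 8 bp
  220→235: 15 bp
  235→237: 2 bp
  237→241: 4 bp
  241→249: 8 bp
  249→257: 8 bp
  257→267: 10 bp
  267→9 (wrap): 276-267+9 = 18 bp

[2,3,3,4,4,5,5,5,5,6,6,8,8,8,9,9,9,10,10,10,10,10,11,11,12,12,15,15,18,33]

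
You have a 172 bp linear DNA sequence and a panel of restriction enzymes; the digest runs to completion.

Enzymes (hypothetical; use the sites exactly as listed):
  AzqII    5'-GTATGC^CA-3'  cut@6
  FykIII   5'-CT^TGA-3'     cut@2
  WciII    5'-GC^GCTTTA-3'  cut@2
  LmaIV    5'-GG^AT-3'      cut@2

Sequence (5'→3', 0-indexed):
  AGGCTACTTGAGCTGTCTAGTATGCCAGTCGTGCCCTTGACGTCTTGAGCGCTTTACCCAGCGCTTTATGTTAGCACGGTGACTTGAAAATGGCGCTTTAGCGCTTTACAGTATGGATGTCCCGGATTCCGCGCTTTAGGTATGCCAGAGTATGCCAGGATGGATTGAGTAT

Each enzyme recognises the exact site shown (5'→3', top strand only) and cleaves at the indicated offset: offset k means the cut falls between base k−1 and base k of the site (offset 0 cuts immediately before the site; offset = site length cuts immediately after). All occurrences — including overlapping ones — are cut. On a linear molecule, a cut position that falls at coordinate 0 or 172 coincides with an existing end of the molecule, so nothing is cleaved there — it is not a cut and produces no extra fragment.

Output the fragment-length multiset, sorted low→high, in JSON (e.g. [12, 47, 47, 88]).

[4,4,5,7,8,8,8,9,9,10,10,12,12,13,14,17,22]

Per-enzyme occurrences:
  AzqII (GTATGCCA, off=6): starts [19, 139, 149] → cuts [25, 145, 155]
  FykIII (CTTGA, off=2): starts [6, 35, 43, 82] → cuts [8, 37, 45, 84]
  WciII (GCGCTTTA, off=2): starts [48, 60, 92, 100, 130] → cuts [50, 62, 94, 102, 132]
  LmaIV (GGAT, off=2): starts [114, 123, 157, 161] → cuts [116, 125, 159, 163]

Pooled cuts: [8, 25, 37, 45, 50, 62, 84, 94, 102, 116, 125, 132, 145, 155, 159, 163]

Fragments:
  [0,8): 8 bp
  [8,25): 17 bp
  [25,37): 12 bp
  [37,45): 8 bp
  [45,50): 5 bp
  [50,62): 12 bp
  [62,84): 22 bp
  [84,94): 10 bp
  [94,102): 8 bp
  [102,116): 14 bp
  [116,125): 9 bp
  [125,132): 7 bp
  [132,145): 13 bp
  [145,155): 10 bp
  [155,159): 4 bp
  [159,163): 4 bp
  [163,172): 9 bp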